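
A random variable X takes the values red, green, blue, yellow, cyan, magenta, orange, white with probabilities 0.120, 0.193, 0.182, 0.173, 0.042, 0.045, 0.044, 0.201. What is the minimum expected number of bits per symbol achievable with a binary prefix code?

Repeatedly combine the two least-probable nodes; the expected code length is the sum of the merged weights.
merge 21/500 + 11/250 → 43/500
merge 9/200 + 43/500 → 131/1000
merge 3/25 + 131/1000 → 251/1000
merge 173/1000 + 91/500 → 71/200
merge 193/1000 + 201/1000 → 197/500
merge 251/1000 + 71/200 → 303/500
merge 197/500 + 303/500 → 1
L = 43/500 + 131/1000 + 251/1000 + 71/200 + 197/500 + 303/500 + 1 = 2823/1000 = 2.823 bits/symbol.

2.823 bits/symbol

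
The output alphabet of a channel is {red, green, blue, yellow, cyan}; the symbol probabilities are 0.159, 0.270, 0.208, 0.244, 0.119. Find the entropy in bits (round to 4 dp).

H = −Σ pᵢ log₂ pᵢ.
−0.159·log₂(0.159) = 0.4218
−0.270·log₂(0.270) = 0.5100
−0.208·log₂(0.208) = 0.4712
−0.244·log₂(0.244) = 0.4966
−0.119·log₂(0.119) = 0.3654
Sum ≈ 2.2650 → 2.2650 bits.

2.2650 bits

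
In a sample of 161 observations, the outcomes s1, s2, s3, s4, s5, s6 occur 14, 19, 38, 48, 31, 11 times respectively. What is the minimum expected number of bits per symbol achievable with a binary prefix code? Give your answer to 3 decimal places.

2.429 bits/symbol

Probabilities are the counts divided by 161.
Repeatedly combine the two least-probable nodes; the expected code length is the sum of the merged weights.
merge 11/161 + 2/23 → 25/161
merge 19/161 + 25/161 → 44/161
merge 31/161 + 38/161 → 3/7
merge 44/161 + 48/161 → 4/7
merge 3/7 + 4/7 → 1
L = 25/161 + 44/161 + 3/7 + 4/7 + 1 = 17/7 ≈ 2.429 bits/symbol.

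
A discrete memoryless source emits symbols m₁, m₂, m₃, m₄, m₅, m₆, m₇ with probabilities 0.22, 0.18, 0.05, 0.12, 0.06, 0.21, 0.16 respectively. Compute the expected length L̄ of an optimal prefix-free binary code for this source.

Repeatedly combine the two least-probable nodes; the expected code length is the sum of the merged weights.
merge 1/20 + 3/50 → 11/100
merge 11/100 + 3/25 → 23/100
merge 4/25 + 9/50 → 17/50
merge 21/100 + 11/50 → 43/100
merge 23/100 + 17/50 → 57/100
merge 43/100 + 57/100 → 1
L = 11/100 + 23/100 + 17/50 + 43/100 + 57/100 + 1 = 67/25 = 2.68 bits/symbol.

2.68 bits/symbol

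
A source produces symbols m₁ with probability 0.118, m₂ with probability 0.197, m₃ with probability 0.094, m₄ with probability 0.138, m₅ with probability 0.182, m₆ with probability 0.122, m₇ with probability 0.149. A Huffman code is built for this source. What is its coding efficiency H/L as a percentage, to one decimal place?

98.7%

Entropy H = −Σ p log₂ p ≈ 2.7674 bits.
Huffman merges: 47/500+59/500→53/250; 61/500+69/500→13/50; 149/1000+91/500→331/1000; 197/1000+53/250→409/1000; 13/50+331/1000→591/1000; 409/1000+591/1000→1. L = 2803/1000 ≈ 2.8030.
Efficiency = H/L = 2.7674/2.8030 = 98.7%.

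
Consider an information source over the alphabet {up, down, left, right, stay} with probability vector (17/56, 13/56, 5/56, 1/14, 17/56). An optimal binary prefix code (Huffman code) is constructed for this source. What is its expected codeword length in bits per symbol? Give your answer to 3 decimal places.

Repeatedly combine the two least-probable nodes; the expected code length is the sum of the merged weights.
merge 1/14 + 5/56 → 9/56
merge 9/56 + 13/56 → 11/28
merge 17/56 + 17/56 → 17/28
merge 11/28 + 17/28 → 1
L = 9/56 + 11/28 + 17/28 + 1 = 121/56 ≈ 2.161 bits/symbol.

2.161 bits/symbol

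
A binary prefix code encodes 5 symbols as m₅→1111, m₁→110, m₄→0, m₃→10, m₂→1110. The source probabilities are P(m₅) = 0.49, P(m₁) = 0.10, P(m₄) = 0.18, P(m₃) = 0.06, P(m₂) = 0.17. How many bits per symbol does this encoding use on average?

L̄ = Σ pᵢ·ℓᵢ = 0.49·4 + 0.10·3 + 0.18·1 + 0.06·2 + 0.17·4 = 3.24 bits/symbol.

3.24 bits/symbol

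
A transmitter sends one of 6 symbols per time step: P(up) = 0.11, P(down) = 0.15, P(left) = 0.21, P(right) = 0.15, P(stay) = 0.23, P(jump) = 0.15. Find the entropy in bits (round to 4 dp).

H = −Σ pᵢ log₂ pᵢ.
−0.11·log₂(0.11) = 0.3503
−0.15·log₂(0.15) = 0.4105
−0.21·log₂(0.21) = 0.4728
−0.15·log₂(0.15) = 0.4105
−0.23·log₂(0.23) = 0.4877
−0.15·log₂(0.15) = 0.4105
Sum ≈ 2.5424 → 2.5424 bits.

2.5424 bits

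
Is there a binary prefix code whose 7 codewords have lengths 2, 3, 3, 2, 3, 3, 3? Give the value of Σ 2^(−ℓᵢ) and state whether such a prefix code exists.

1.125; no

With common denominator 2^3 = 8: Σ 2^(−ℓᵢ) = 2/8 + 1/8 + 1/8 + 2/8 + 1/8 + 1/8 + 1/8 = 9/8 = 1.125.
Kraft's inequality requires Σ ≤ 1; here Σ = 1.125 > 1, so no such prefix code exists.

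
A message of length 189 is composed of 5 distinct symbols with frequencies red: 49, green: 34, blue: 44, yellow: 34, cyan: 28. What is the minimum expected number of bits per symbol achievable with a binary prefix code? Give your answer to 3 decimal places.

2.328 bits/symbol

Probabilities are the counts divided by 189.
Repeatedly combine the two least-probable nodes; the expected code length is the sum of the merged weights.
merge 4/27 + 34/189 → 62/189
merge 34/189 + 44/189 → 26/63
merge 7/27 + 62/189 → 37/63
merge 26/63 + 37/63 → 1
L = 62/189 + 26/63 + 37/63 + 1 = 440/189 ≈ 2.328 bits/symbol.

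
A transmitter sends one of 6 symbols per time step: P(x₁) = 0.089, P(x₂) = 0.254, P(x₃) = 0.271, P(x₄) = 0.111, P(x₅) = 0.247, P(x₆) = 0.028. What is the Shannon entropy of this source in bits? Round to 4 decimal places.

H = −Σ pᵢ log₂ pᵢ.
−0.089·log₂(0.089) = 0.3106
−0.254·log₂(0.254) = 0.5022
−0.271·log₂(0.271) = 0.5105
−0.111·log₂(0.111) = 0.3520
−0.247·log₂(0.247) = 0.4983
−0.028·log₂(0.028) = 0.1444
Sum ≈ 2.3180 → 2.3180 bits.

2.3180 bits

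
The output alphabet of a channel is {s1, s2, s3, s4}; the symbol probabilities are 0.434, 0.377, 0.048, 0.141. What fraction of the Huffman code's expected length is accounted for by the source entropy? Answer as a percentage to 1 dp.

Entropy H = −Σ p log₂ p ≈ 1.6620 bits.
Huffman merges: 6/125+141/1000→189/1000; 189/1000+377/1000→283/500; 217/500+283/500→1. L = 351/200 ≈ 1.7550.
Efficiency = H/L = 1.6620/1.7550 = 94.7%.

94.7%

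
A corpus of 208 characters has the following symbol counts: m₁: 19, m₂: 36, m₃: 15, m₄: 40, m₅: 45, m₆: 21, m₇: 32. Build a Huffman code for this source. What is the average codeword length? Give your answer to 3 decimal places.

2.755 bits/symbol

Probabilities are the counts divided by 208.
Repeatedly combine the two least-probable nodes; the expected code length is the sum of the merged weights.
merge 15/208 + 19/208 → 17/104
merge 21/208 + 2/13 → 53/208
merge 17/104 + 9/52 → 35/104
merge 5/26 + 45/208 → 85/208
merge 53/208 + 35/104 → 123/208
merge 85/208 + 123/208 → 1
L = 17/104 + 53/208 + 35/104 + 85/208 + 123/208 + 1 = 573/208 ≈ 2.755 bits/symbol.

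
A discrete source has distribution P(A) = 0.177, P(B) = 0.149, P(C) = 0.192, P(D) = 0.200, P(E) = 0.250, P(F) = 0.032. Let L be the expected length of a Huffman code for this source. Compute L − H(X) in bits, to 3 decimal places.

0.107 bits

Entropy H = −Σ p log₂ p ≈ 2.4318 bits.
Huffman merges: 4/125+149/1000→181/1000; 177/1000+181/1000→179/500; 24/125+1/5→49/125; 1/4+179/500→76/125; 49/125+76/125→1. L = 2539/1000 ≈ 2.5390.
L − H = 2.5390 − 2.4318 = 0.107 bits.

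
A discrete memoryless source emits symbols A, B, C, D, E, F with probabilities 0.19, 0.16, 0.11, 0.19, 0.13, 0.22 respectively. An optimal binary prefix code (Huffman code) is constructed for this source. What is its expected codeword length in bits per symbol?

2.59 bits/symbol

Repeatedly combine the two least-probable nodes; the expected code length is the sum of the merged weights.
merge 11/100 + 13/100 → 6/25
merge 4/25 + 19/100 → 7/20
merge 19/100 + 11/50 → 41/100
merge 6/25 + 7/20 → 59/100
merge 41/100 + 59/100 → 1
L = 6/25 + 7/20 + 41/100 + 59/100 + 1 = 259/100 = 2.59 bits/symbol.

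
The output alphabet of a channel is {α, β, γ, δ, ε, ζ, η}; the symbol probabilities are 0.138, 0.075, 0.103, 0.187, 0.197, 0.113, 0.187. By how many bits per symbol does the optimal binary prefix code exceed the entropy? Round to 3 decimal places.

0.060 bits

Entropy H = −Σ p log₂ p ≈ 2.7342 bits.
Huffman merges: 3/40+103/1000→89/500; 113/1000+69/500→251/1000; 89/500+187/1000→73/200; 187/1000+197/1000→48/125; 251/1000+73/200→77/125; 48/125+77/125→1. L = 1397/500 ≈ 2.7940.
L − H = 2.7940 − 2.7342 = 0.060 bits.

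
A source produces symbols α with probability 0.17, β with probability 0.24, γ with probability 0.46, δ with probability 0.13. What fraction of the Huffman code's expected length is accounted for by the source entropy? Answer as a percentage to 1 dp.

Entropy H = −Σ p log₂ p ≈ 1.8267 bits.
Huffman merges: 13/100+17/100→3/10; 6/25+3/10→27/50; 23/50+27/50→1. L = 46/25 ≈ 1.8400.
Efficiency = H/L = 1.8267/1.8400 = 99.3%.

99.3%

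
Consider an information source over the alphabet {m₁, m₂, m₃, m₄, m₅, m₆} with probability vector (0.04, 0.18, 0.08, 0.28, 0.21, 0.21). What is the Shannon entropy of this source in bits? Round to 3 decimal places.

2.382 bits

H = −Σ pᵢ log₂ pᵢ.
−0.04·log₂(0.04) = 0.1858
−0.18·log₂(0.18) = 0.4453
−0.08·log₂(0.08) = 0.2915
−0.28·log₂(0.28) = 0.5142
−0.21·log₂(0.21) = 0.4728
−0.21·log₂(0.21) = 0.4728
Sum ≈ 2.3824 → 2.382 bits.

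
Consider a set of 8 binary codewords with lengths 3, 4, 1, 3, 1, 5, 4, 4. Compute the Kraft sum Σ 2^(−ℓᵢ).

1.46875

With common denominator 2^5 = 32: Σ 2^(−ℓᵢ) = 4/32 + 2/32 + 16/32 + 4/32 + 16/32 + 1/32 + 2/32 + 2/32 = 47/32 = 1.46875.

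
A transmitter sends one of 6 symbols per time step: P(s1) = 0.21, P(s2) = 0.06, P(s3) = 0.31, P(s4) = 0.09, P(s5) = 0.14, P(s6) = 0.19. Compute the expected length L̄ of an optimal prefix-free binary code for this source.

Repeatedly combine the two least-probable nodes; the expected code length is the sum of the merged weights.
merge 3/50 + 9/100 → 3/20
merge 7/50 + 3/20 → 29/100
merge 19/100 + 21/100 → 2/5
merge 29/100 + 31/100 → 3/5
merge 2/5 + 3/5 → 1
L = 3/20 + 29/100 + 2/5 + 3/5 + 1 = 61/25 = 2.44 bits/symbol.

2.44 bits/symbol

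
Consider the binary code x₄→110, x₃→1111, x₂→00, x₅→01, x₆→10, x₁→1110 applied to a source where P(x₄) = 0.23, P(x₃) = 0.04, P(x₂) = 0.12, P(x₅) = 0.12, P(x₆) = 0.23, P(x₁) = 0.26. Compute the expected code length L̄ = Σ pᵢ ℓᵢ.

2.83 bits/symbol

L̄ = Σ pᵢ·ℓᵢ = 0.23·3 + 0.04·4 + 0.12·2 + 0.12·2 + 0.23·2 + 0.26·4 = 2.83 bits/symbol.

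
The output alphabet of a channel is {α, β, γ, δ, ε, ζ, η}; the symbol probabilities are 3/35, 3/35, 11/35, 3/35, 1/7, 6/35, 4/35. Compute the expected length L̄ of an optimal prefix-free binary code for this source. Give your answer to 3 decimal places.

2.686 bits/symbol

Repeatedly combine the two least-probable nodes; the expected code length is the sum of the merged weights.
merge 3/35 + 3/35 → 6/35
merge 3/35 + 4/35 → 1/5
merge 1/7 + 6/35 → 11/35
merge 6/35 + 1/5 → 13/35
merge 11/35 + 11/35 → 22/35
merge 13/35 + 22/35 → 1
L = 6/35 + 1/5 + 11/35 + 13/35 + 22/35 + 1 = 94/35 ≈ 2.686 bits/symbol.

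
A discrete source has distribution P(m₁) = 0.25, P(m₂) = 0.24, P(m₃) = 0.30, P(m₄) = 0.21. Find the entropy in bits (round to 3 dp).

H = −Σ pᵢ log₂ pᵢ.
−0.25·log₂(0.25) = 0.5000
−0.24·log₂(0.24) = 0.4941
−0.30·log₂(0.30) = 0.5211
−0.21·log₂(0.21) = 0.4728
Sum ≈ 1.9880 → 1.988 bits.

1.988 bits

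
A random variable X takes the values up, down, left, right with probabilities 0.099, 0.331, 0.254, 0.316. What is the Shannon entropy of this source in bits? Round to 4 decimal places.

1.8857 bits

H = −Σ pᵢ log₂ pᵢ.
−0.099·log₂(0.099) = 0.3303
−0.331·log₂(0.331) = 0.5280
−0.254·log₂(0.254) = 0.5022
−0.316·log₂(0.316) = 0.5252
Sum ≈ 1.8857 → 1.8857 bits.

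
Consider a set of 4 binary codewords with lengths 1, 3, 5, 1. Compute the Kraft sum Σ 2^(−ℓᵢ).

1.15625

With common denominator 2^5 = 32: Σ 2^(−ℓᵢ) = 16/32 + 4/32 + 1/32 + 16/32 = 37/32 = 1.15625.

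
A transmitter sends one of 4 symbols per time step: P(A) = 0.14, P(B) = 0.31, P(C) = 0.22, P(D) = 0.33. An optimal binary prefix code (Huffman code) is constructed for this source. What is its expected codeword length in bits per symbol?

2 bits/symbol

Repeatedly combine the two least-probable nodes; the expected code length is the sum of the merged weights.
merge 7/50 + 11/50 → 9/25
merge 31/100 + 33/100 → 16/25
merge 9/25 + 16/25 → 1
L = 9/25 + 16/25 + 1 = 2 bits/symbol.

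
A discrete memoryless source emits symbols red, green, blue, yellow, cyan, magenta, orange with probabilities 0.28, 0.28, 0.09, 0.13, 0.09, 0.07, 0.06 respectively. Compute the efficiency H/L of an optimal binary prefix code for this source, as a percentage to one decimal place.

99.2%

Entropy H = −Σ p log₂ p ≈ 2.5485 bits.
Huffman merges: 3/50+7/100→13/100; 9/100+9/100→9/50; 13/100+13/100→13/50; 9/50+13/50→11/25; 7/25+7/25→14/25; 11/25+14/25→1. L = 257/100 ≈ 2.5700.
Efficiency = H/L = 2.5485/2.5700 = 99.2%.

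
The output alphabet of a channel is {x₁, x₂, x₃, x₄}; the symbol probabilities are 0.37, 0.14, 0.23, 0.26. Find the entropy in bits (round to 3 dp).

H = −Σ pᵢ log₂ pᵢ.
−0.37·log₂(0.37) = 0.5307
−0.14·log₂(0.14) = 0.3971
−0.23·log₂(0.23) = 0.4877
−0.26·log₂(0.26) = 0.5053
Sum ≈ 1.9208 → 1.921 bits.

1.921 bits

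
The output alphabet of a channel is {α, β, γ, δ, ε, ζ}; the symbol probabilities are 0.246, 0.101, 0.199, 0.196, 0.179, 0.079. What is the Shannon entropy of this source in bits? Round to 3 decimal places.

2.490 bits

H = −Σ pᵢ log₂ pᵢ.
−0.246·log₂(0.246) = 0.4977
−0.101·log₂(0.101) = 0.3341
−0.199·log₂(0.199) = 0.4635
−0.196·log₂(0.196) = 0.4608
−0.179·log₂(0.179) = 0.4443
−0.079·log₂(0.079) = 0.2893
Sum ≈ 2.4897 → 2.490 bits.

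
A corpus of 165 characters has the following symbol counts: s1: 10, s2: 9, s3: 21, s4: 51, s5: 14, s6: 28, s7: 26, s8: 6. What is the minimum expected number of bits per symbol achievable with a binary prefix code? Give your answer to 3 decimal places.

2.758 bits/symbol

Probabilities are the counts divided by 165.
Repeatedly combine the two least-probable nodes; the expected code length is the sum of the merged weights.
merge 2/55 + 3/55 → 1/11
merge 2/33 + 14/165 → 8/55
merge 1/11 + 7/55 → 12/55
merge 8/55 + 26/165 → 10/33
merge 28/165 + 12/55 → 64/165
merge 10/33 + 17/55 → 101/165
merge 64/165 + 101/165 → 1
L = 1/11 + 8/55 + 12/55 + 10/33 + 64/165 + 101/165 + 1 = 91/33 ≈ 2.758 bits/symbol.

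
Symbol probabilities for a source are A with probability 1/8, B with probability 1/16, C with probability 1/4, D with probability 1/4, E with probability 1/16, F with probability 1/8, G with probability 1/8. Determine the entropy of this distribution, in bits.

Each probability is a power of 1/2, so log₂(1/p) is an integer.
H = Σ p·log₂(1/p) = 1/8·3 + 1/16·4 + 1/4·2 + 1/4·2 + 1/16·4 + 1/8·3 + 1/8·3 = 2.625 bits.

2.625 bits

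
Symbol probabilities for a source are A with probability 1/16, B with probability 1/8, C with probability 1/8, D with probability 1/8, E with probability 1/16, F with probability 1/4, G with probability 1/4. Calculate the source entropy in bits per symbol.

Each probability is a power of 1/2, so log₂(1/p) is an integer.
H = Σ p·log₂(1/p) = 1/16·4 + 1/8·3 + 1/8·3 + 1/8·3 + 1/16·4 + 1/4·2 + 1/4·2 = 2.625 bits.

2.625 bits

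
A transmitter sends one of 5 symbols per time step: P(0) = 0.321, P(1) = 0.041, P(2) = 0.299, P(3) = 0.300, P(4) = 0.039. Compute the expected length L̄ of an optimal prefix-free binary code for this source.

2.08 bits/symbol

Repeatedly combine the two least-probable nodes; the expected code length is the sum of the merged weights.
merge 39/1000 + 41/1000 → 2/25
merge 2/25 + 299/1000 → 379/1000
merge 3/10 + 321/1000 → 621/1000
merge 379/1000 + 621/1000 → 1
L = 2/25 + 379/1000 + 621/1000 + 1 = 52/25 = 2.08 bits/symbol.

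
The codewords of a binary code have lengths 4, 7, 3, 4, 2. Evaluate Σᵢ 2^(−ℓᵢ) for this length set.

With common denominator 2^7 = 128: Σ 2^(−ℓᵢ) = 8/128 + 1/128 + 16/128 + 8/128 + 32/128 = 65/128 = 0.5078125.

0.5078125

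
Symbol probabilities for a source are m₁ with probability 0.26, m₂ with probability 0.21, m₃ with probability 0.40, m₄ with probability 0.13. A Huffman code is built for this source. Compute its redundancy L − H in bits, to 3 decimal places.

0.050 bits

Entropy H = −Σ p log₂ p ≈ 1.8895 bits.
Huffman merges: 13/100+21/100→17/50; 13/50+17/50→3/5; 2/5+3/5→1. L = 97/50 ≈ 1.9400.
L − H = 1.9400 − 1.8895 = 0.050 bits.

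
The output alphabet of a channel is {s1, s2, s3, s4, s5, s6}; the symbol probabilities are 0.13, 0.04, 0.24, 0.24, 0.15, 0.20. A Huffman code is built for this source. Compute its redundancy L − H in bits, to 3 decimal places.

Entropy H = −Σ p log₂ p ≈ 2.4316 bits.
Huffman merges: 1/25+13/100→17/100; 3/20+17/100→8/25; 1/5+6/25→11/25; 6/25+8/25→14/25; 11/25+14/25→1. L = 249/100 ≈ 2.4900.
L − H = 2.4900 − 2.4316 = 0.058 bits.

0.058 bits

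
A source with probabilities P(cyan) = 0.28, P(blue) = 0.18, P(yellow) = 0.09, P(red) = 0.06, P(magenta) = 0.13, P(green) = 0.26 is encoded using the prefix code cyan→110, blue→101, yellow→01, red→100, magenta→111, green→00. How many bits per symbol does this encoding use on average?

2.65 bits/symbol

L̄ = Σ pᵢ·ℓᵢ = 0.28·3 + 0.18·3 + 0.09·2 + 0.06·3 + 0.13·3 + 0.26·2 = 2.65 bits/symbol.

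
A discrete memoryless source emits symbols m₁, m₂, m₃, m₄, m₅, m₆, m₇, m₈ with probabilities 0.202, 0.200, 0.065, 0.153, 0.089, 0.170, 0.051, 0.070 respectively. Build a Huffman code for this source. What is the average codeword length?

Repeatedly combine the two least-probable nodes; the expected code length is the sum of the merged weights.
merge 51/1000 + 13/200 → 29/250
merge 7/100 + 89/1000 → 159/1000
merge 29/250 + 153/1000 → 269/1000
merge 159/1000 + 17/100 → 329/1000
merge 1/5 + 101/500 → 201/500
merge 269/1000 + 329/1000 → 299/500
merge 201/500 + 299/500 → 1
L = 29/250 + 159/1000 + 269/1000 + 329/1000 + 201/500 + 299/500 + 1 = 2873/1000 = 2.873 bits/symbol.

2.873 bits/symbol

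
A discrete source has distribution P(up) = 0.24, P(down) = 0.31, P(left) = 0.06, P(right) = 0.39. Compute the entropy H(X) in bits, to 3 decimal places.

H = −Σ pᵢ log₂ pᵢ.
−0.24·log₂(0.24) = 0.4941
−0.31·log₂(0.31) = 0.5238
−0.06·log₂(0.06) = 0.2435
−0.39·log₂(0.39) = 0.5298
Sum ≈ 1.7913 → 1.791 bits.

1.791 bits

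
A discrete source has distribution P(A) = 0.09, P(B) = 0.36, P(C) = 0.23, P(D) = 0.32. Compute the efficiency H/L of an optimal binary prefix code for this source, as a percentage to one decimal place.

94.7%

Entropy H = −Σ p log₂ p ≈ 1.8570 bits.
Huffman merges: 9/100+23/100→8/25; 8/25+8/25→16/25; 9/25+16/25→1. L = 49/25 ≈ 1.9600.
Efficiency = H/L = 1.8570/1.9600 = 94.7%.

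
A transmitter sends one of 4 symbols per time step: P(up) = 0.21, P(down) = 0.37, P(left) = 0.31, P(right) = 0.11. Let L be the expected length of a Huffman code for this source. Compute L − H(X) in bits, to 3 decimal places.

0.072 bits

Entropy H = −Σ p log₂ p ≈ 1.8776 bits.
Huffman merges: 11/100+21/100→8/25; 31/100+8/25→63/100; 37/100+63/100→1. L = 39/20 ≈ 1.9500.
L − H = 1.9500 − 1.8776 = 0.072 bits.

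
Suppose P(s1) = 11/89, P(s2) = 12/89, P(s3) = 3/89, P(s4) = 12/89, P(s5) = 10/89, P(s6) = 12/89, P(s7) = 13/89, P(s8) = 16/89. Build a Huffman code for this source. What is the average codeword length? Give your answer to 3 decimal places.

Repeatedly combine the two least-probable nodes; the expected code length is the sum of the merged weights.
merge 3/89 + 10/89 → 13/89
merge 11/89 + 12/89 → 23/89
merge 12/89 + 12/89 → 24/89
merge 13/89 + 13/89 → 26/89
merge 16/89 + 23/89 → 39/89
merge 24/89 + 26/89 → 50/89
merge 39/89 + 50/89 → 1
L = 13/89 + 23/89 + 24/89 + 26/89 + 39/89 + 50/89 + 1 = 264/89 ≈ 2.966 bits/symbol.

2.966 bits/symbol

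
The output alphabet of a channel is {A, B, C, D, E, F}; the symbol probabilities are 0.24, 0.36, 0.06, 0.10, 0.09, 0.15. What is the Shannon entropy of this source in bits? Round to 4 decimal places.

2.3237 bits

H = −Σ pᵢ log₂ pᵢ.
−0.24·log₂(0.24) = 0.4941
−0.36·log₂(0.36) = 0.5306
−0.06·log₂(0.06) = 0.2435
−0.10·log₂(0.10) = 0.3322
−0.09·log₂(0.09) = 0.3127
−0.15·log₂(0.15) = 0.4105
Sum ≈ 2.3237 → 2.3237 bits.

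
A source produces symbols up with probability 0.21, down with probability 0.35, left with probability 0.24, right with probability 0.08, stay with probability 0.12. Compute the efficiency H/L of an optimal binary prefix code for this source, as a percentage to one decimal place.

Entropy H = −Σ p log₂ p ≈ 2.1556 bits.
Huffman merges: 2/25+3/25→1/5; 1/5+21/100→41/100; 6/25+7/20→59/100; 41/100+59/100→1. L = 11/5 ≈ 2.2000.
Efficiency = H/L = 2.1556/2.2000 = 98.0%.

98.0%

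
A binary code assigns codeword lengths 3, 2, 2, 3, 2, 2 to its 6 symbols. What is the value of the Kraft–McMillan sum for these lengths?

With common denominator 2^3 = 8: Σ 2^(−ℓᵢ) = 1/8 + 2/8 + 2/8 + 1/8 + 2/8 + 2/8 = 10/8 = 1.25.

1.25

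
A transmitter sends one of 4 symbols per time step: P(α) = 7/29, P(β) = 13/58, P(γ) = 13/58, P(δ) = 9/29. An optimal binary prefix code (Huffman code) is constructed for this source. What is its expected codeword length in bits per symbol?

2 bits/symbol

Repeatedly combine the two least-probable nodes; the expected code length is the sum of the merged weights.
merge 13/58 + 13/58 → 13/29
merge 7/29 + 9/29 → 16/29
merge 13/29 + 16/29 → 1
L = 13/29 + 16/29 + 1 = 2 bits/symbol.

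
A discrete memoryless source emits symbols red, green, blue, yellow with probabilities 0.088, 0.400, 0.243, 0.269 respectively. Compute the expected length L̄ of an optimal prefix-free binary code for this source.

1.931 bits/symbol

Repeatedly combine the two least-probable nodes; the expected code length is the sum of the merged weights.
merge 11/125 + 243/1000 → 331/1000
merge 269/1000 + 331/1000 → 3/5
merge 2/5 + 3/5 → 1
L = 331/1000 + 3/5 + 1 = 1931/1000 = 1.931 bits/symbol.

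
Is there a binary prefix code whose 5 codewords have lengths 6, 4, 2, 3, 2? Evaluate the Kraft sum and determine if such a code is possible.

With common denominator 2^6 = 64: Σ 2^(−ℓᵢ) = 1/64 + 4/64 + 16/64 + 8/64 + 16/64 = 45/64 = 0.703125.
Kraft's inequality requires Σ ≤ 1; here Σ = 0.703125 ≤ 1, so such a prefix code exists.

0.703125; yes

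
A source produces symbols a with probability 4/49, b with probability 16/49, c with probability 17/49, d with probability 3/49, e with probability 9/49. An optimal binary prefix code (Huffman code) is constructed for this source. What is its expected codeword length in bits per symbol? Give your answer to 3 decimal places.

2.122 bits/symbol

Repeatedly combine the two least-probable nodes; the expected code length is the sum of the merged weights.
merge 3/49 + 4/49 → 1/7
merge 1/7 + 9/49 → 16/49
merge 16/49 + 16/49 → 32/49
merge 17/49 + 32/49 → 1
L = 1/7 + 16/49 + 32/49 + 1 = 104/49 ≈ 2.122 bits/symbol.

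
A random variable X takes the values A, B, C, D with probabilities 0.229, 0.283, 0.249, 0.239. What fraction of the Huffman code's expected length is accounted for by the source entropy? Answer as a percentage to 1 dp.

99.8%

Entropy H = −Σ p log₂ p ≈ 1.9953 bits.
Huffman merges: 229/1000+239/1000→117/250; 249/1000+283/1000→133/250; 117/250+133/250→1. L = 2 ≈ 2.0000.
Efficiency = H/L = 1.9953/2.0000 = 99.8%.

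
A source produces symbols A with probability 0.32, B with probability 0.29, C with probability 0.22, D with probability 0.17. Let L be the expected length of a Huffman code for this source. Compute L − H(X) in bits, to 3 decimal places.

Entropy H = −Σ p log₂ p ≈ 1.9591 bits.
Huffman merges: 17/100+11/50→39/100; 29/100+8/25→61/100; 39/100+61/100→1. L = 2 ≈ 2.0000.
L − H = 2.0000 − 1.9591 = 0.041 bits.

0.041 bits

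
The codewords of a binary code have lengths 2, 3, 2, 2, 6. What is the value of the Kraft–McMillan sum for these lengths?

With common denominator 2^6 = 64: Σ 2^(−ℓᵢ) = 16/64 + 8/64 + 16/64 + 16/64 + 1/64 = 57/64 = 0.890625.

0.890625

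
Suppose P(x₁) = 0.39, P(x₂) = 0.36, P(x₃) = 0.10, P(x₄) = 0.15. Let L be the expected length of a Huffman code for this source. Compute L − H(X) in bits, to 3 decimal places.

Entropy H = −Σ p log₂ p ≈ 1.8031 bits.
Huffman merges: 1/10+3/20→1/4; 1/4+9/25→61/100; 39/100+61/100→1. L = 93/50 ≈ 1.8600.
L − H = 1.8600 − 1.8031 = 0.057 bits.

0.057 bits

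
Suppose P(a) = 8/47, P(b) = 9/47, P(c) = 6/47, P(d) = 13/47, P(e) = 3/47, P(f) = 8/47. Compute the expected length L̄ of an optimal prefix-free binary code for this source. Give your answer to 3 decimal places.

2.532 bits/symbol

Repeatedly combine the two least-probable nodes; the expected code length is the sum of the merged weights.
merge 3/47 + 6/47 → 9/47
merge 8/47 + 8/47 → 16/47
merge 9/47 + 9/47 → 18/47
merge 13/47 + 16/47 → 29/47
merge 18/47 + 29/47 → 1
L = 9/47 + 16/47 + 18/47 + 29/47 + 1 = 119/47 ≈ 2.532 bits/symbol.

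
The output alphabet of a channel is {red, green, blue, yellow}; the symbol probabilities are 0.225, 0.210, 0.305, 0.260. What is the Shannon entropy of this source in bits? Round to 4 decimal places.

H = −Σ pᵢ log₂ pᵢ.
−0.225·log₂(0.225) = 0.4842
−0.210·log₂(0.210) = 0.4728
−0.305·log₂(0.305) = 0.5225
−0.260·log₂(0.260) = 0.5053
Sum ≈ 1.9848 → 1.9848 bits.

1.9848 bits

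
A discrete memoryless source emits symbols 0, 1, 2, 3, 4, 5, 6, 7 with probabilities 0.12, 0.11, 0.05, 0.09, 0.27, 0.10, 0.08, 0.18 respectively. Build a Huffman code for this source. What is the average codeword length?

Repeatedly combine the two least-probable nodes; the expected code length is the sum of the merged weights.
merge 1/20 + 2/25 → 13/100
merge 9/100 + 1/10 → 19/100
merge 11/100 + 3/25 → 23/100
merge 13/100 + 9/50 → 31/100
merge 19/100 + 23/100 → 21/50
merge 27/100 + 31/100 → 29/50
merge 21/50 + 29/50 → 1
L = 13/100 + 19/100 + 23/100 + 31/100 + 21/50 + 29/50 + 1 = 143/50 = 2.86 bits/symbol.

2.86 bits/symbol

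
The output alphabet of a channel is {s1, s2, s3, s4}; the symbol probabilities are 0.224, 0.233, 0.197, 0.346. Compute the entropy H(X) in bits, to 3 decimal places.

H = −Σ pᵢ log₂ pᵢ.
−0.224·log₂(0.224) = 0.4835
−0.233·log₂(0.233) = 0.4897
−0.197·log₂(0.197) = 0.4617
−0.346·log₂(0.346) = 0.5298
Sum ≈ 1.9647 → 1.965 bits.

1.965 bits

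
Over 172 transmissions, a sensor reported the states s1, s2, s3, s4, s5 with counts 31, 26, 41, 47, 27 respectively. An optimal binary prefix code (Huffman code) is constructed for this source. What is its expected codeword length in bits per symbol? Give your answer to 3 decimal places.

Probabilities are the counts divided by 172.
Repeatedly combine the two least-probable nodes; the expected code length is the sum of the merged weights.
merge 13/86 + 27/172 → 53/172
merge 31/172 + 41/172 → 18/43
merge 47/172 + 53/172 → 25/43
merge 18/43 + 25/43 → 1
L = 53/172 + 18/43 + 25/43 + 1 = 397/172 ≈ 2.308 bits/symbol.

2.308 bits/symbol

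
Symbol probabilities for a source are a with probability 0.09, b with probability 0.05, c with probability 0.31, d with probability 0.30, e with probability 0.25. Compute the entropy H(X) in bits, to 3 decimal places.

H = −Σ pᵢ log₂ pᵢ.
−0.09·log₂(0.09) = 0.3127
−0.05·log₂(0.05) = 0.2161
−0.31·log₂(0.31) = 0.5238
−0.30·log₂(0.30) = 0.5211
−0.25·log₂(0.25) = 0.5000
Sum ≈ 2.0736 → 2.074 bits.

2.074 bits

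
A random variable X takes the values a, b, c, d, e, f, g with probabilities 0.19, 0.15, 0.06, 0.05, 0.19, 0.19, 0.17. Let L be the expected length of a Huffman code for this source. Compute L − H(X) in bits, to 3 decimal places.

Entropy H = −Σ p log₂ p ≈ 2.6704 bits.
Huffman merges: 1/20+3/50→11/100; 11/100+3/20→13/50; 17/100+19/100→9/25; 19/100+19/100→19/50; 13/50+9/25→31/50; 19/50+31/50→1. L = 273/100 ≈ 2.7300.
L − H = 2.7300 − 2.6704 = 0.060 bits.

0.060 bits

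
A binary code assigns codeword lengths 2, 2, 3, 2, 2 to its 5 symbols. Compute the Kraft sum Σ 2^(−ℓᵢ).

With common denominator 2^3 = 8: Σ 2^(−ℓᵢ) = 2/8 + 2/8 + 1/8 + 2/8 + 2/8 = 9/8 = 1.125.

1.125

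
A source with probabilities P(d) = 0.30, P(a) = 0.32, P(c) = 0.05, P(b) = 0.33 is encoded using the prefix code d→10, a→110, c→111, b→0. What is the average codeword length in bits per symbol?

2.04 bits/symbol

L̄ = Σ pᵢ·ℓᵢ = 0.30·2 + 0.32·3 + 0.05·3 + 0.33·1 = 2.04 bits/symbol.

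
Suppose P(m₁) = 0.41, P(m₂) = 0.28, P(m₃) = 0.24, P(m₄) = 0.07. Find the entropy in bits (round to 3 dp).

1.804 bits

H = −Σ pᵢ log₂ pᵢ.
−0.41·log₂(0.41) = 0.5274
−0.28·log₂(0.28) = 0.5142
−0.24·log₂(0.24) = 0.4941
−0.07·log₂(0.07) = 0.2686
Sum ≈ 1.8043 → 1.804 bits.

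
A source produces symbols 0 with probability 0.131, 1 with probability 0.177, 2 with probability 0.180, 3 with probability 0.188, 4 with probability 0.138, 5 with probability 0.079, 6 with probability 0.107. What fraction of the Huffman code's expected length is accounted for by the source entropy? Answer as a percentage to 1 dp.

Entropy H = −Σ p log₂ p ≈ 2.7535 bits.
Huffman merges: 79/1000+107/1000→93/500; 131/1000+69/500→269/1000; 177/1000+9/50→357/1000; 93/500+47/250→187/500; 269/1000+357/1000→313/500; 187/500+313/500→1. L = 703/250 ≈ 2.8120.
Efficiency = H/L = 2.7535/2.8120 = 97.9%.

97.9%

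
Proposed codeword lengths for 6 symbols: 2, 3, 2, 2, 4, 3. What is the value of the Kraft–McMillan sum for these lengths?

With common denominator 2^4 = 16: Σ 2^(−ℓᵢ) = 4/16 + 2/16 + 4/16 + 4/16 + 1/16 + 2/16 = 17/16 = 1.0625.

1.0625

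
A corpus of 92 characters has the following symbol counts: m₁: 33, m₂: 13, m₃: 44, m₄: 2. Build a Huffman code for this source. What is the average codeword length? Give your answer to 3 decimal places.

1.685 bits/symbol

Probabilities are the counts divided by 92.
Repeatedly combine the two least-probable nodes; the expected code length is the sum of the merged weights.
merge 1/46 + 13/92 → 15/92
merge 15/92 + 33/92 → 12/23
merge 11/23 + 12/23 → 1
L = 15/92 + 12/23 + 1 = 155/92 ≈ 1.685 bits/symbol.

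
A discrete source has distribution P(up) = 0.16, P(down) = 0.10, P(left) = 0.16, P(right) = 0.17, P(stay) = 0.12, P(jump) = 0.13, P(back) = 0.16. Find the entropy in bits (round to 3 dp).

2.786 bits

H = −Σ pᵢ log₂ pᵢ.
−0.16·log₂(0.16) = 0.4230
−0.10·log₂(0.10) = 0.3322
−0.16·log₂(0.16) = 0.4230
−0.17·log₂(0.17) = 0.4346
−0.12·log₂(0.12) = 0.3671
−0.13·log₂(0.13) = 0.3826
−0.16·log₂(0.16) = 0.4230
Sum ≈ 2.7855 → 2.786 bits.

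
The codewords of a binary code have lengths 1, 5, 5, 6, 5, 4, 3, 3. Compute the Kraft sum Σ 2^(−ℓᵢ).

With common denominator 2^6 = 64: Σ 2^(−ℓᵢ) = 32/64 + 2/64 + 2/64 + 1/64 + 2/64 + 4/64 + 8/64 + 8/64 = 59/64 = 0.921875.

0.921875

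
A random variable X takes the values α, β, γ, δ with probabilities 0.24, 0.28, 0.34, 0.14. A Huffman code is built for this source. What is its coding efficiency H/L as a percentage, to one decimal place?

96.7%

Entropy H = −Σ p log₂ p ≈ 1.9346 bits.
Huffman merges: 7/50+6/25→19/50; 7/25+17/50→31/50; 19/50+31/50→1. L = 2 ≈ 2.0000.
Efficiency = H/L = 1.9346/2.0000 = 96.7%.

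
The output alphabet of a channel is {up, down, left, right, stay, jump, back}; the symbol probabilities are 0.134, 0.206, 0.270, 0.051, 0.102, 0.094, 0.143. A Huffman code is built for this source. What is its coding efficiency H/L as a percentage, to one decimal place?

Entropy H = −Σ p log₂ p ≈ 2.6449 bits.
Huffman merges: 51/1000+47/500→29/200; 51/500+67/500→59/250; 143/1000+29/200→36/125; 103/500+59/250→221/500; 27/100+36/125→279/500; 221/500+279/500→1. L = 2669/1000 ≈ 2.6690.
Efficiency = H/L = 2.6449/2.6690 = 99.1%.

99.1%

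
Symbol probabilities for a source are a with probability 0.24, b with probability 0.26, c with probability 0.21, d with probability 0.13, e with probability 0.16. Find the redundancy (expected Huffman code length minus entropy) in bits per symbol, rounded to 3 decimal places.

0.012 bits

Entropy H = −Σ p log₂ p ≈ 2.2779 bits.
Huffman merges: 13/100+4/25→29/100; 21/100+6/25→9/20; 13/50+29/100→11/20; 9/20+11/20→1. L = 229/100 ≈ 2.2900.
L − H = 2.2900 − 2.2779 = 0.012 bits.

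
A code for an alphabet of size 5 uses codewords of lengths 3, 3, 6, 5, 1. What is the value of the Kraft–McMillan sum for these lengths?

0.796875

With common denominator 2^6 = 64: Σ 2^(−ℓᵢ) = 8/64 + 8/64 + 1/64 + 2/64 + 32/64 = 51/64 = 0.796875.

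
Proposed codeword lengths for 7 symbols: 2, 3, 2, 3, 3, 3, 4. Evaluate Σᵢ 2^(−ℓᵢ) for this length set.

1.0625

With common denominator 2^4 = 16: Σ 2^(−ℓᵢ) = 4/16 + 2/16 + 4/16 + 2/16 + 2/16 + 2/16 + 1/16 = 17/16 = 1.0625.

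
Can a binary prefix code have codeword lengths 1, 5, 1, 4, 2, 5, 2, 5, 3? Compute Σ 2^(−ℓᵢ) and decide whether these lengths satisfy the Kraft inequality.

With common denominator 2^5 = 32: Σ 2^(−ℓᵢ) = 16/32 + 1/32 + 16/32 + 2/32 + 8/32 + 1/32 + 8/32 + 1/32 + 4/32 = 57/32 = 1.78125.
Kraft's inequality requires Σ ≤ 1; here Σ = 1.78125 > 1, so no such prefix code exists.

1.78125; no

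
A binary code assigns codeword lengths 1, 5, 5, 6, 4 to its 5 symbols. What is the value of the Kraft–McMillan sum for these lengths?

With common denominator 2^6 = 64: Σ 2^(−ℓᵢ) = 32/64 + 2/64 + 2/64 + 1/64 + 4/64 = 41/64 = 0.640625.

0.640625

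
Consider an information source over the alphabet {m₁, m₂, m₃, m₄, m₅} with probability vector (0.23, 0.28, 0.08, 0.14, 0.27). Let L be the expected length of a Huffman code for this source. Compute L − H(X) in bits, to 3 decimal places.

Entropy H = −Σ p log₂ p ≈ 2.2005 bits.
Huffman merges: 2/25+7/50→11/50; 11/50+23/100→9/20; 27/100+7/25→11/20; 9/20+11/20→1. L = 111/50 ≈ 2.2200.
L − H = 2.2200 − 2.2005 = 0.019 bits.

0.019 bits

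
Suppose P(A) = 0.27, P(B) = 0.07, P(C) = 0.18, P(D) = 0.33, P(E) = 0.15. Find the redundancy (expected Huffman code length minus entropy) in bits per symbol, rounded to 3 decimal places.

0.058 bits

Entropy H = −Σ p log₂ p ≈ 2.1623 bits.
Huffman merges: 7/100+3/20→11/50; 9/50+11/50→2/5; 27/100+33/100→3/5; 2/5+3/5→1. L = 111/50 ≈ 2.2200.
L − H = 2.2200 − 2.1623 = 0.058 bits.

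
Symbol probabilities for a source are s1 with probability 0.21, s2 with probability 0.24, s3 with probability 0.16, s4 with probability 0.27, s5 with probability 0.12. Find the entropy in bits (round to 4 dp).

H = −Σ pᵢ log₂ pᵢ.
−0.21·log₂(0.21) = 0.4728
−0.24·log₂(0.24) = 0.4941
−0.16·log₂(0.16) = 0.4230
−0.27·log₂(0.27) = 0.5100
−0.12·log₂(0.12) = 0.3671
Sum ≈ 2.2671 → 2.2671 bits.

2.2671 bits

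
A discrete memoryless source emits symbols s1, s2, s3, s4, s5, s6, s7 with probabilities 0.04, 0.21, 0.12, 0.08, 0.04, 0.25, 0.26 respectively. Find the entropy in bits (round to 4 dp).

2.5082 bits

H = −Σ pᵢ log₂ pᵢ.
−0.04·log₂(0.04) = 0.1858
−0.21·log₂(0.21) = 0.4728
−0.12·log₂(0.12) = 0.3671
−0.08·log₂(0.08) = 0.2915
−0.04·log₂(0.04) = 0.1858
−0.25·log₂(0.25) = 0.5000
−0.26·log₂(0.26) = 0.5053
Sum ≈ 2.5082 → 2.5082 bits.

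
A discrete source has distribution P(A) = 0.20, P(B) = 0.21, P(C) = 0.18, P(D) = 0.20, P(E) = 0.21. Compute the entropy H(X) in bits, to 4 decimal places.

2.3197 bits

H = −Σ pᵢ log₂ pᵢ.
−0.20·log₂(0.20) = 0.4644
−0.21·log₂(0.21) = 0.4728
−0.18·log₂(0.18) = 0.4453
−0.20·log₂(0.20) = 0.4644
−0.21·log₂(0.21) = 0.4728
Sum ≈ 2.3197 → 2.3197 bits.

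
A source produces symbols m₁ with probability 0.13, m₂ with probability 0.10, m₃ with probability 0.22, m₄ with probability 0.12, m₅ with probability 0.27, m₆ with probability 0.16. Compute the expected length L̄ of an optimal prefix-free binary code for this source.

2.51 bits/symbol

Repeatedly combine the two least-probable nodes; the expected code length is the sum of the merged weights.
merge 1/10 + 3/25 → 11/50
merge 13/100 + 4/25 → 29/100
merge 11/50 + 11/50 → 11/25
merge 27/100 + 29/100 → 14/25
merge 11/25 + 14/25 → 1
L = 11/50 + 29/100 + 11/25 + 14/25 + 1 = 251/100 = 2.51 bits/symbol.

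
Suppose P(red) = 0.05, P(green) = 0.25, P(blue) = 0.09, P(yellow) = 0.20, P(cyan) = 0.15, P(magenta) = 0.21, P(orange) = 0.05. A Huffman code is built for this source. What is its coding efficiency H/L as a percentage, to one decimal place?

Entropy H = −Σ p log₂ p ≈ 2.5926 bits.
Huffman merges: 1/20+1/20→1/10; 9/100+1/10→19/100; 3/20+19/100→17/50; 1/5+21/100→41/100; 1/4+17/50→59/100; 41/100+59/100→1. L = 263/100 ≈ 2.6300.
Efficiency = H/L = 2.5926/2.6300 = 98.6%.

98.6%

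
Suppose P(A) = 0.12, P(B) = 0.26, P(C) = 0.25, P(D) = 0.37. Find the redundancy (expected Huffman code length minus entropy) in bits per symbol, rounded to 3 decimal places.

Entropy H = −Σ p log₂ p ≈ 1.9031 bits.
Huffman merges: 3/25+1/4→37/100; 13/50+37/100→63/100; 37/100+63/100→1. L = 2 ≈ 2.0000.
L − H = 2.0000 − 1.9031 = 0.097 bits.

0.097 bits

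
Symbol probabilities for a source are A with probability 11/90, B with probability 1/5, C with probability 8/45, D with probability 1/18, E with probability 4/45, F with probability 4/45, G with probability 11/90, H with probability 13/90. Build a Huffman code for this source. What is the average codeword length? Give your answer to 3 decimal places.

2.944 bits/symbol

Repeatedly combine the two least-probable nodes; the expected code length is the sum of the merged weights.
merge 1/18 + 4/45 → 13/90
merge 4/45 + 11/90 → 19/90
merge 11/90 + 13/90 → 4/15
merge 13/90 + 8/45 → 29/90
merge 1/5 + 19/90 → 37/90
merge 4/15 + 29/90 → 53/90
merge 37/90 + 53/90 → 1
L = 13/90 + 19/90 + 4/15 + 29/90 + 37/90 + 53/90 + 1 = 53/18 ≈ 2.944 bits/symbol.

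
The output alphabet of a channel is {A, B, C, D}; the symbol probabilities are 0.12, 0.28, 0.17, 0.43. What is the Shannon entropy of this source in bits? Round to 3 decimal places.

H = −Σ pᵢ log₂ pᵢ.
−0.12·log₂(0.12) = 0.3671
−0.28·log₂(0.28) = 0.5142
−0.17·log₂(0.17) = 0.4346
−0.43·log₂(0.43) = 0.5236
Sum ≈ 1.8394 → 1.839 bits.

1.839 bits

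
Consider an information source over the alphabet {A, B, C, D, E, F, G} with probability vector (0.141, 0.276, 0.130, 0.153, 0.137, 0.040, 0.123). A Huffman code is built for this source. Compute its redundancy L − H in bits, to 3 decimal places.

0.065 bits

Entropy H = −Σ p log₂ p ≈ 2.6586 bits.
Huffman merges: 1/25+123/1000→163/1000; 13/100+137/1000→267/1000; 141/1000+153/1000→147/500; 163/1000+267/1000→43/100; 69/250+147/500→57/100; 43/100+57/100→1. L = 681/250 ≈ 2.7240.
L − H = 2.7240 − 2.6586 = 0.065 bits.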